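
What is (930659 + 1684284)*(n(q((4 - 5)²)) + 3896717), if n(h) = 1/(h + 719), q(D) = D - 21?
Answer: 7122595299264512/699 ≈ 1.0190e+13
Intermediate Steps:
q(D) = -21 + D
n(h) = 1/(719 + h)
(930659 + 1684284)*(n(q((4 - 5)²)) + 3896717) = (930659 + 1684284)*(1/(719 + (-21 + (4 - 5)²)) + 3896717) = 2614943*(1/(719 + (-21 + (-1)²)) + 3896717) = 2614943*(1/(719 + (-21 + 1)) + 3896717) = 2614943*(1/(719 - 20) + 3896717) = 2614943*(1/699 + 3896717) = 2614943*(2723805184/699) = 7122595299264512/699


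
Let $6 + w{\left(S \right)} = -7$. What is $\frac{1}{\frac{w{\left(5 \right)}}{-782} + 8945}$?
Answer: $\frac{782}{6995003} \approx 0.00011179$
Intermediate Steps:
$w{\left(S \right)} = -13$ ($w{\left(S \right)} = -6 - 7 = -13$)
$\frac{1}{\frac{w{\left(5 \right)}}{-782} + 8945} = \frac{1}{- \frac{13}{-782} + 8945} = \frac{1}{\left(-13\right) \left(- \frac{1}{782}\right) + 8945} = \frac{1}{\frac{13}{782} + 8945} = \frac{1}{\frac{6995003}{782}} = \frac{782}{6995003}$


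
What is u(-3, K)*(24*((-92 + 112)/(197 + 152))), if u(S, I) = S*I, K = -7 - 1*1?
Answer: 11520/349 ≈ 33.009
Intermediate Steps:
K = -8 (K = -7 - 1 = -8)
u(S, I) = I*S
u(-3, K)*(24*((-92 + 112)/(197 + 152))) = (-8*(-3))*(24*((-92 + 112)/(197 + 152))) = 24*(24*(20/349)) = 24*(480/349) = 11520/349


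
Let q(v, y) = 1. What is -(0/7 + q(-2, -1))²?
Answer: -1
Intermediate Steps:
-(0/7 + q(-2, -1))² = -(0/7 + 1)² = -(0*(⅐) + 1)² = -(0 + 1)² = -1*1² = -1*1 = -1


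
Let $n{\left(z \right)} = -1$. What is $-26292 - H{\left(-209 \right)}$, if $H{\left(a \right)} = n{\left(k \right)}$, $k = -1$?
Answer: $-26291$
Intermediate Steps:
$H{\left(a \right)} = -1$
$-26292 - H{\left(-209 \right)} = -26292 - -1 = -26292 + 1 = -26291$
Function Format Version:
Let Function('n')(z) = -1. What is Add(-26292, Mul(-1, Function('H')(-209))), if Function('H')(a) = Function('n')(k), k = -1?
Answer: -26291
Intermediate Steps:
Function('H')(a) = -1
Add(-26292, Mul(-1, Function('H')(-209))) = Add(-26292, Mul(-1, -1)) = Add(-26292, 1) = -26291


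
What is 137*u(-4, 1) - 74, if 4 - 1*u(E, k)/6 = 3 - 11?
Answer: 9790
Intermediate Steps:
u(E, k) = 72 (u(E, k) = 24 - 6*(3 - 11) = 24 - 6*(-8) = 24 + 48 = 72)
137*u(-4, 1) - 74 = 137*72 - 74 = 9864 - 74 = 9790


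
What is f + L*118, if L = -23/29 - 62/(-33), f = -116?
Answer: 11590/957 ≈ 12.111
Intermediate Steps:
L = 1039/957 (L = -23*1/29 - 62*(-1/33) = -23/29 + 62/33 = 1039/957 ≈ 1.0857)
f + L*118 = -116 + (1039/957)*118 = -116 + 122602/957 = 11590/957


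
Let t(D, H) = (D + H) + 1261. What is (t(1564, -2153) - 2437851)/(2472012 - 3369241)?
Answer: 2437179/897229 ≈ 2.7163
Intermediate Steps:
t(D, H) = 1261 + D + H
(t(1564, -2153) - 2437851)/(2472012 - 3369241) = ((1261 + 1564 - 2153) - 2437851)/(2472012 - 3369241) = (672 - 2437851)/(-897229) = -2437179*(-1/897229) = 2437179/897229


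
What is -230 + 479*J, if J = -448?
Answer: -214822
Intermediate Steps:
-230 + 479*J = -230 + 479*(-448) = -230 - 214592 = -214822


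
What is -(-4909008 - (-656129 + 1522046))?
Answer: 5774925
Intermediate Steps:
-(-4909008 - (-656129 + 1522046)) = -(-4909008 - 1*865917) = -(-4909008 - 865917) = -1*(-5774925) = 5774925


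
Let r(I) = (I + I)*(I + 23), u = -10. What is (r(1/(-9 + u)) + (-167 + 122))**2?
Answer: 292991689/130321 ≈ 2248.2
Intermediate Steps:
r(I) = 2*I*(23 + I) (r(I) = (2*I)*(23 + I) = 2*I*(23 + I))
(r(1/(-9 + u)) + (-167 + 122))**2 = (2*(23 + 1/(-9 - 10))/(-9 - 10) + (-167 + 122))**2 = (2*(23 + 1/(-19))/(-19) - 45)**2 = (2*(-1/19)*(23 - 1/19) - 45)**2 = (2*(-1/19)*(436/19) - 45)**2 = (-872/361 - 45)**2 = (-17117/361)**2 = 292991689/130321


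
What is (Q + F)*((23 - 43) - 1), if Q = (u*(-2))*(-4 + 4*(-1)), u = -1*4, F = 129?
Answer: -1365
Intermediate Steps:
u = -4
Q = -64 (Q = (-4*(-2))*(-4 + 4*(-1)) = 8*(-4 - 4) = 8*(-8) = -64)
(Q + F)*((23 - 43) - 1) = (-64 + 129)*((23 - 43) - 1) = 65*(-20 - 1) = 65*(-21) = -1365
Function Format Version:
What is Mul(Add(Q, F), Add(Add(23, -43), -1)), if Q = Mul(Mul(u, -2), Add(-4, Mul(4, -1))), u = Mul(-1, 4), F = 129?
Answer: -1365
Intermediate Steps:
u = -4
Q = -64 (Q = Mul(Mul(-4, -2), Add(-4, Mul(4, -1))) = Mul(8, Add(-4, -4)) = Mul(8, -8) = -64)
Mul(Add(Q, F), Add(Add(23, -43), -1)) = Mul(Add(-64, 129), Add(Add(23, -43), -1)) = Mul(65, Add(-20, -1)) = Mul(65, -21) = -1365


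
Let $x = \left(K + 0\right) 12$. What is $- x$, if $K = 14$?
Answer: $-168$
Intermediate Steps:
$x = 168$ ($x = \left(14 + 0\right) 12 = 14 \cdot 12 = 168$)
$- x = \left(-1\right) 168 = -168$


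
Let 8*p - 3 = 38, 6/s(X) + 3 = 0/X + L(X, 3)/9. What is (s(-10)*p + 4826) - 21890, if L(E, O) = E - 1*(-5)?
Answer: -2185299/128 ≈ -17073.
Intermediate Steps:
L(E, O) = 5 + E (L(E, O) = E + 5 = 5 + E)
s(X) = 6/(-22/9 + X/9) (s(X) = 6/(-3 + (0/X + (5 + X)/9)) = 6/(-3 + (0 + (5 + X)*(1/9))) = 6/(-3 + (0 + (5/9 + X/9))) = 6/(-3 + (5/9 + X/9)) = 6/(-22/9 + X/9))
p = 41/8 (p = 3/8 + (1/8)*38 = 3/8 + 19/4 = 41/8 ≈ 5.1250)
(s(-10)*p + 4826) - 21890 = ((54/(-22 - 10))*(41/8) + 4826) - 21890 = ((54/(-32))*(41/8) + 4826) - 21890 = ((54*(-1/32))*(41/8) + 4826) - 21890 = (-27/16*41/8 + 4826) - 21890 = (-1107/128 + 4826) - 21890 = 616621/128 - 21890 = -2185299/128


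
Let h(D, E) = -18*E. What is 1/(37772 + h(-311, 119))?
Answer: 1/35630 ≈ 2.8066e-5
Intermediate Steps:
1/(37772 + h(-311, 119)) = 1/(37772 - 18*119) = 1/(37772 - 2142) = 1/35630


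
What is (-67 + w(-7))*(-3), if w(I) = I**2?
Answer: 54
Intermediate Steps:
(-67 + w(-7))*(-3) = (-67 + (-7)**2)*(-3) = (-67 + 49)*(-3) = -18*(-3) = 54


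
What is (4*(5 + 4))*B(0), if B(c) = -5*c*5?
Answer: 0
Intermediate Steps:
B(c) = -25*c
(4*(5 + 4))*B(0) = (4*(5 + 4))*(-25*0) = (4*9)*0 = 36*0 = 0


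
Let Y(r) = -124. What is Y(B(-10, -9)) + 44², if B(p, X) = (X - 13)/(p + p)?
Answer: 1812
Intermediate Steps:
B(p, X) = (-13 + X)/(2*p) (B(p, X) = (-13 + X)/((2*p)) = (-13 + X)*(1/(2*p)) = (-13 + X)/(2*p))
Y(B(-10, -9)) + 44² = -124 + 44² = -124 + 1936 = 1812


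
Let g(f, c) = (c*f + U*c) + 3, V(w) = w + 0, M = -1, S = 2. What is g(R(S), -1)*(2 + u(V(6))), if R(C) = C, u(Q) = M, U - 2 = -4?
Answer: 3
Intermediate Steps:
U = -2 (U = 2 - 4 = -2)
V(w) = w
u(Q) = -1
g(f, c) = 3 - 2*c + c*f (g(f, c) = (c*f - 2*c) + 3 = (-2*c + c*f) + 3 = 3 - 2*c + c*f)
g(R(S), -1)*(2 + u(V(6))) = (3 - 2*(-1) - 1*2)*(2 - 1) = (3 + 2 - 2)*1 = 3*1 = 3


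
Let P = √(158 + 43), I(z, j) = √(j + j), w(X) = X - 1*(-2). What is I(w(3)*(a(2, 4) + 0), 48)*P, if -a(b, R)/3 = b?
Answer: 12*√134 ≈ 138.91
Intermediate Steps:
w(X) = 2 + X (w(X) = X + 2 = 2 + X)
a(b, R) = -3*b
I(z, j) = √2*√j (I(z, j) = √(2*j) = √2*√j)
P = √201 ≈ 14.177
I(w(3)*(a(2, 4) + 0), 48)*P = (√2*√48)*√201 = (√2*(4*√3))*√201 = (4*√6)*√201 = 12*√134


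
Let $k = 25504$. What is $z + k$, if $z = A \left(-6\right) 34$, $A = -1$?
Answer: $25708$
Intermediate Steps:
$z = 204$ ($z = \left(-1\right) \left(-6\right) 34 = 6 \cdot 34 = 204$)
$z + k = 204 + 25504 = 25708$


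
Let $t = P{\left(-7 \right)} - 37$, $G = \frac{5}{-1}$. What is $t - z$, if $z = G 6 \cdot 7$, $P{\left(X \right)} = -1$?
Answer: $172$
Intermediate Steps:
$G = -5$ ($G = 5 \left(-1\right) = -5$)
$z = -210$ ($z = \left(-5\right) 6 \cdot 7 = \left(-30\right) 7 = -210$)
$t = -38$ ($t = -1 - 37 = -38$)
$t - z = -38 - -210 = -38 + 210 = 172$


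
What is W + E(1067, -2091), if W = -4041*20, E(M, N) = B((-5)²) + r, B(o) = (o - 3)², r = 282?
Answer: -80054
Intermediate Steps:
B(o) = (-3 + o)²
E(M, N) = 766 (E(M, N) = (-3 + (-5)²)² + 282 = (-3 + 25)² + 282 = 22² + 282 = 484 + 282 = 766)
W = -80820
W + E(1067, -2091) = -80820 + 766 = -80054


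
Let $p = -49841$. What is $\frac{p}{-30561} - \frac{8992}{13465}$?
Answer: $\frac{396304553}{411503865} \approx 0.96306$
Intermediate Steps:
$\frac{p}{-30561} - \frac{8992}{13465} = - \frac{49841}{-30561} - \frac{8992}{13465} = \left(-49841\right) \left(- \frac{1}{30561}\right) - \frac{8992}{13465} = \frac{49841}{30561} - \frac{8992}{13465} = \frac{396304553}{411503865}$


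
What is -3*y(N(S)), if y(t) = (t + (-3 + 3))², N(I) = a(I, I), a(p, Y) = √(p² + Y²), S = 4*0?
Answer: 0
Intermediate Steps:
S = 0
a(p, Y) = √(Y² + p²)
N(I) = √2*√(I²) (N(I) = √(I² + I²) = √(2*I²) = √2*√(I²))
y(t) = t² (y(t) = (t + 0)² = t²)
-3*y(N(S)) = -3*(√2*√(0²))² = -3*(√2*√0)² = -3*(√2*0)² = -3*0² = -3*0 = 0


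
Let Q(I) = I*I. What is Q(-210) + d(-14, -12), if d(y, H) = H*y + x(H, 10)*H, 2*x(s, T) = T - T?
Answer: 44268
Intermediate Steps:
x(s, T) = 0 (x(s, T) = (T - T)/2 = (½)*0 = 0)
d(y, H) = H*y (d(y, H) = H*y + 0*H = H*y + 0 = H*y)
Q(I) = I²
Q(-210) + d(-14, -12) = (-210)² - 12*(-14) = 44100 + 168 = 44268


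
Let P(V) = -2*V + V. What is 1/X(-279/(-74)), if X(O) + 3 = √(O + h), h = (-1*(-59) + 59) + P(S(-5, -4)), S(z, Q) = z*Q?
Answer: 222/6865 + √557294/6865 ≈ 0.14108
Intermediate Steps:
S(z, Q) = Q*z
P(V) = -V
h = 98 (h = (-1*(-59) + 59) - (-4)*(-5) = (59 + 59) - 1*20 = 118 - 20 = 98)
X(O) = -3 + √(98 + O) (X(O) = -3 + √(O + 98) = -3 + √(98 + O))
1/X(-279/(-74)) = 1/(-3 + √(98 - 279/(-74))) = 1/(-3 + √(98 - 279*(-1/74))) = 1/(-3 + √(98 + 279/74)) = 1/(-3 + √(7531/74)) = 1/(-3 + √557294/74)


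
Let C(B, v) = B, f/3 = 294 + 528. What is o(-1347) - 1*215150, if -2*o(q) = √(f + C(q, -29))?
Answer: -215150 - √1119/2 ≈ -2.1517e+5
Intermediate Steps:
f = 2466 (f = 3*(294 + 528) = 3*822 = 2466)
o(q) = -√(2466 + q)/2
o(-1347) - 1*215150 = -√(2466 - 1347)/2 - 1*215150 = -√1119/2 - 215150 = -215150 - √1119/2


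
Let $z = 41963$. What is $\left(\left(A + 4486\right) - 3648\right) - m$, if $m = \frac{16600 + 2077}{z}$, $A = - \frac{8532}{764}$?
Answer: $\frac{6623439468}{8014933} \approx 826.39$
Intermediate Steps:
$A = - \frac{2133}{191}$ ($A = \left(-8532\right) \frac{1}{764} = - \frac{2133}{191} \approx -11.168$)
$m = \frac{18677}{41963}$ ($m = \frac{16600 + 2077}{41963} = 18677 \cdot \frac{1}{41963} = \frac{18677}{41963} \approx 0.44508$)
$\left(\left(A + 4486\right) - 3648\right) - m = \left(\left(- \frac{2133}{191} + 4486\right) - 3648\right) - \frac{18677}{41963} = \left(\frac{854693}{191} - 3648\right) - \frac{18677}{41963} = \frac{157925}{191} - \frac{18677}{41963} = \frac{6623439468}{8014933}$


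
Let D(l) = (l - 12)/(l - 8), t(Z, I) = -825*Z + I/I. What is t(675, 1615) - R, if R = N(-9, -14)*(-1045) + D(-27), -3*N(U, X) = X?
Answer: -57959837/105 ≈ -5.5200e+5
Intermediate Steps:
t(Z, I) = 1 - 825*Z (t(Z, I) = -825*Z + 1 = 1 - 825*Z)
D(l) = (-12 + l)/(-8 + l)
N(U, X) = -X/3
R = -511933/105 (R = -⅓*(-14)*(-1045) + (-12 - 27)/(-8 - 27) = (14/3)*(-1045) - 39/(-35) = -14630/3 - 1/35*(-39) = -14630/3 + 39/35 = -511933/105 ≈ -4875.6)
t(675, 1615) - R = (1 - 825*675) - 1*(-511933/105) = (1 - 556875) + 511933/105 = -556874 + 511933/105 = -57959837/105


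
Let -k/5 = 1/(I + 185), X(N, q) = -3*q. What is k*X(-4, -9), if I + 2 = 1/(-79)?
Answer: -10665/14456 ≈ -0.73776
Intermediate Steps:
I = -159/79 (I = -2 + 1/(-79) = -2 - 1/79 = -159/79 ≈ -2.0127)
k = -395/14456 (k = -5/(-159/79 + 185) = -5/14456/79 = -5*79/14456 = -395/14456 ≈ -0.027324)
k*X(-4, -9) = -(-1185)*(-9)/14456 = -395/14456*27 = -10665/14456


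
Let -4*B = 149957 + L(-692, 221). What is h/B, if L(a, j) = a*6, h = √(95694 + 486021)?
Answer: -12*√64635/145805 ≈ -0.020924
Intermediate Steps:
h = 3*√64635 (h = √581715 = 3*√64635 ≈ 762.70)
L(a, j) = 6*a
B = -145805/4 (B = -(149957 + 6*(-692))/4 = -(149957 - 4152)/4 = -¼*145805 = -145805/4 ≈ -36451.)
h/B = (3*√64635)/(-145805/4) = (3*√64635)*(-4/145805) = -12*√64635/145805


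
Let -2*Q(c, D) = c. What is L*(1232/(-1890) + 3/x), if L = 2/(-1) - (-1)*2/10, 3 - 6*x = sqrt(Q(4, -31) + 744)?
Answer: 71794/54975 + 162*sqrt(742)/3665 ≈ 2.5100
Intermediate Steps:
Q(c, D) = -c/2
x = 1/2 - sqrt(742)/6 (x = 1/2 - sqrt(-1/2*4 + 744)/6 = 1/2 - sqrt(-2 + 744)/6 = 1/2 - sqrt(742)/6 ≈ -4.0399)
L = -9/5 (L = 2*(-1) - 1*(-2)*(1/10) = -2 + 2*(1/10) = -2 + 1/5 = -9/5 ≈ -1.8000)
L*(1232/(-1890) + 3/x) = -9*(1232/(-1890) + 3/(1/2 - sqrt(742)/6))/5 = -9*(1232*(-1/1890) + 3/(1/2 - sqrt(742)/6))/5 = -9*(-88/135 + 3/(1/2 - sqrt(742)/6))/5 = 88/75 - 27/(5*(1/2 - sqrt(742)/6))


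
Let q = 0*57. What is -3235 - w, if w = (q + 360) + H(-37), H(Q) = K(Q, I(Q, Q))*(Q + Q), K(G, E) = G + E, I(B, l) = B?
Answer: -9071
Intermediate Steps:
K(G, E) = E + G
q = 0
H(Q) = 4*Q**2 (H(Q) = (Q + Q)*(Q + Q) = (2*Q)*(2*Q) = 4*Q**2)
w = 5836 (w = (0 + 360) + 4*(-37)**2 = 360 + 4*1369 = 360 + 5476 = 5836)
-3235 - w = -3235 - 1*5836 = -3235 - 5836 = -9071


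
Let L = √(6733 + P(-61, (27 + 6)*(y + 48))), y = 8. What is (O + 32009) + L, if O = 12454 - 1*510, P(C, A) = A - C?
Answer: 43953 + √8642 ≈ 44046.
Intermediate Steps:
O = 11944 (O = 12454 - 510 = 11944)
L = √8642 (L = √(6733 + ((27 + 6)*(8 + 48) - 1*(-61))) = √(6733 + (33*56 + 61)) = √(6733 + (1848 + 61)) = √(6733 + 1909) = √8642 ≈ 92.962)
(O + 32009) + L = (11944 + 32009) + √8642 = 43953 + √8642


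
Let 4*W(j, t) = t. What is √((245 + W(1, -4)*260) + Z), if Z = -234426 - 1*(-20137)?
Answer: 4*I*√13394 ≈ 462.93*I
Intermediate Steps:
Z = -214289 (Z = -234426 + 20137 = -214289)
W(j, t) = t/4
√((245 + W(1, -4)*260) + Z) = √((245 + ((¼)*(-4))*260) - 214289) = √((245 - 1*260) - 214289) = √((245 - 260) - 214289) = √(-15 - 214289) = √(-214304) = 4*I*√13394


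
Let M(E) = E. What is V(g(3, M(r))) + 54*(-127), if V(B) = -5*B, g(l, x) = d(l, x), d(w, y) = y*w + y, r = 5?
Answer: -6958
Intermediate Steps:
d(w, y) = y + w*y (d(w, y) = w*y + y = y + w*y)
g(l, x) = x*(1 + l)
V(g(3, M(r))) + 54*(-127) = -25*(1 + 3) + 54*(-127) = -25*4 - 6858 = -5*20 - 6858 = -100 - 6858 = -6958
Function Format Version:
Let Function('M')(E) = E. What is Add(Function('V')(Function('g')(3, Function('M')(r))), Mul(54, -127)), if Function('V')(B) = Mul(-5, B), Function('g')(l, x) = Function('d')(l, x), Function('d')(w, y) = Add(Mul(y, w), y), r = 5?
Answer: -6958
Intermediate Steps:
Function('d')(w, y) = Add(y, Mul(w, y)) (Function('d')(w, y) = Add(Mul(w, y), y) = Add(y, Mul(w, y)))
Function('g')(l, x) = Mul(x, Add(1, l))
Add(Function('V')(Function('g')(3, Function('M')(r))), Mul(54, -127)) = Add(Mul(-5, Mul(5, Add(1, 3))), Mul(54, -127)) = Add(Mul(-5, Mul(5, 4)), -6858) = Add(Mul(-5, 20), -6858) = Add(-100, -6858) = -6958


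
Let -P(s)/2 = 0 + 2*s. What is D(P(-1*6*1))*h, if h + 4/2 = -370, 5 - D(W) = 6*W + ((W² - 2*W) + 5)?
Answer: 249984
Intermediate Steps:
P(s) = -4*s (P(s) = -2*(0 + 2*s) = -4*s)
D(W) = -W² - 4*W (D(W) = 5 - (6*W + ((W² - 2*W) + 5)) = 5 - (6*W + (5 + W² - 2*W)) = 5 - (5 + W² + 4*W) = 5 + (-5 - W² - 4*W) = -W² - 4*W)
h = -372 (h = -2 - 370 = -372)
D(P(-1*6*1))*h = -(-4*(-1*6))*(4 - 4*(-1*6))*(-372) = -(-(-24))*(4 - (-24))*(-372) = -(-4*(-6))*(4 - 4*(-6))*(-372) = -1*24*(4 + 24)*(-372) = -1*24*28*(-372) = -672*(-372) = 249984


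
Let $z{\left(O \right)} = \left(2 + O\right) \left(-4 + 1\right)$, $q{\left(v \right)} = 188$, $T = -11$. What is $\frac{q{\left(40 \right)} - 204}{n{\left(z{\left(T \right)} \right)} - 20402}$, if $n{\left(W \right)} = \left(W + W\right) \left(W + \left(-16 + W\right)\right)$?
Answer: $\frac{8}{9175} \approx 0.00087193$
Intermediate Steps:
$z{\left(O \right)} = -6 - 3 O$ ($z{\left(O \right)} = \left(2 + O\right) \left(-3\right) = -6 - 3 O$)
$n{\left(W \right)} = 2 W \left(-16 + 2 W\right)$
$\frac{q{\left(40 \right)} - 204}{n{\left(z{\left(T \right)} \right)} - 20402} = \frac{188 - 204}{4 \left(-6 - -33\right) \left(-8 - -27\right) - 20402} = - \frac{16}{4 \left(-6 + 33\right) \left(-8 + \left(-6 + 33\right)\right) - 20402} = - \frac{16}{4 \cdot 27 \left(-8 + 27\right) - 20402} = - \frac{16}{4 \cdot 27 \cdot 19 - 20402} = - \frac{16}{2052 - 20402} = - \frac{16}{-18350} = \left(-16\right) \left(- \frac{1}{18350}\right) = \frac{8}{9175}$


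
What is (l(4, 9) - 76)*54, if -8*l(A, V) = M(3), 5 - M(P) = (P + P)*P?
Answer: -16065/4 ≈ -4016.3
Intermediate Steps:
M(P) = 5 - 2*P² (M(P) = 5 - (P + P)*P = 5 - 2*P*P = 5 - 2*P²)
l(A, V) = 13/8 (l(A, V) = -(5 - 2*3²)/8 = -(5 - 2*9)/8 = -(5 - 18)/8 = -⅛*(-13) = 13/8)
(l(4, 9) - 76)*54 = (13/8 - 76)*54 = -595/8*54 = -16065/4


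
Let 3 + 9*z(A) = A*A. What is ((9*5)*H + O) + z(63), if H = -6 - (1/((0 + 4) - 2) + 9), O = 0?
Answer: -1541/6 ≈ -256.83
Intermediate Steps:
z(A) = -⅓ + A²/9 (z(A) = -⅓ + (A*A)/9 = -⅓ + A²/9)
H = -31/2 (H = -6 - (1/(4 - 2) + 9) = -6 - (1/2 + 9) = -6 - (½ + 9) = -6 - 1*19/2 = -6 - 19/2 = -31/2 ≈ -15.500)
((9*5)*H + O) + z(63) = ((9*5)*(-31/2) + 0) + (-⅓ + (⅑)*63²) = (45*(-31/2) + 0) + (-⅓ + (⅑)*3969) = (-1395/2 + 0) + (-⅓ + 441) = -1395/2 + 1322/3 = -1541/6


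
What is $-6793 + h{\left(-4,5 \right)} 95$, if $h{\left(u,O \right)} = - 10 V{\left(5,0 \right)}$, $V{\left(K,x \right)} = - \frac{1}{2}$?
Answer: $-6318$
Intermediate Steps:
$V{\left(K,x \right)} = - \frac{1}{2}$ ($V{\left(K,x \right)} = \left(-1\right) \frac{1}{2} = - \frac{1}{2}$)
$h{\left(u,O \right)} = 5$ ($h{\left(u,O \right)} = \left(-10\right) \left(- \frac{1}{2}\right) = 5$)
$-6793 + h{\left(-4,5 \right)} 95 = -6793 + 5 \cdot 95 = -6793 + 475 = -6318$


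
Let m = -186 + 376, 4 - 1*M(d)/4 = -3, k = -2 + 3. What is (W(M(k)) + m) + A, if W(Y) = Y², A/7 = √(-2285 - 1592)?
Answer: 974 + 7*I*√3877 ≈ 974.0 + 435.86*I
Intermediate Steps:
k = 1
M(d) = 28 (M(d) = 16 - 4*(-3) = 16 + 12 = 28)
A = 7*I*√3877 (A = 7*√(-2285 - 1592) = 7*√(-3877) = 7*(I*√3877) = 7*I*√3877 ≈ 435.86*I)
m = 190
(W(M(k)) + m) + A = (28² + 190) + 7*I*√3877 = (784 + 190) + 7*I*√3877 = 974 + 7*I*√3877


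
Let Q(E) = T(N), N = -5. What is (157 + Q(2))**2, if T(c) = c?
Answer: 23104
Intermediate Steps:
Q(E) = -5
(157 + Q(2))**2 = (157 - 5)**2 = 152**2 = 23104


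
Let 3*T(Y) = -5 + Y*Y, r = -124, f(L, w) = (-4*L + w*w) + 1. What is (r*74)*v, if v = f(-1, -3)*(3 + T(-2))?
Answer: -1027712/3 ≈ -3.4257e+5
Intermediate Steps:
f(L, w) = 1 + w**2 - 4*L (f(L, w) = (-4*L + w**2) + 1 = (w**2 - 4*L) + 1 = 1 + w**2 - 4*L)
T(Y) = -5/3 + Y**2/3 (T(Y) = (-5 + Y*Y)/3 = (-5 + Y**2)/3 = -5/3 + Y**2/3)
v = 112/3 (v = (1 + (-3)**2 - 4*(-1))*(3 + (-5/3 + (1/3)*(-2)**2)) = (1 + 9 + 4)*(3 + (-5/3 + (1/3)*4)) = 14*(3 + (-5/3 + 4/3)) = 14*(3 - 1/3) = 14*(8/3) = 112/3 ≈ 37.333)
(r*74)*v = -124*74*(112/3) = -9176*112/3 = -1027712/3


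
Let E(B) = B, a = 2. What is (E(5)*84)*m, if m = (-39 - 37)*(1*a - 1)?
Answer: -31920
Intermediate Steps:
m = -76 (m = (-39 - 37)*(1*2 - 1) = -76*(2 - 1) = -76*1 = -76)
(E(5)*84)*m = (5*84)*(-76) = 420*(-76) = -31920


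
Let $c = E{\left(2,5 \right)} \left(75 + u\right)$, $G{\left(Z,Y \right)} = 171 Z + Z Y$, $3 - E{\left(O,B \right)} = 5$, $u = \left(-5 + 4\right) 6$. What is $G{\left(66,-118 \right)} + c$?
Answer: $3360$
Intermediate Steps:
$u = -6$ ($u = \left(-1\right) 6 = -6$)
$E{\left(O,B \right)} = -2$ ($E{\left(O,B \right)} = 3 - 5 = -2$)
$G{\left(Z,Y \right)} = 171 Z + Y Z$
$c = -138$ ($c = - 2 \left(75 - 6\right) = \left(-2\right) 69 = -138$)
$G{\left(66,-118 \right)} + c = 66 \left(171 - 118\right) - 138 = 66 \cdot 53 - 138 = 3498 - 138 = 3360$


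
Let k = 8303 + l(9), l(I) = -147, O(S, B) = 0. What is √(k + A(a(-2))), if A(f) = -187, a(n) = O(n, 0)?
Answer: √7969 ≈ 89.269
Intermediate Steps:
a(n) = 0
k = 8156 (k = 8303 - 147 = 8156)
√(k + A(a(-2))) = √(8156 - 187) = √7969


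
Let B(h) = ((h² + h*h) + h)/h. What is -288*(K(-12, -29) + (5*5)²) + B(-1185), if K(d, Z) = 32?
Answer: -191585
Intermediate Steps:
B(h) = (h + 2*h²)/h (B(h) = ((h² + h²) + h)/h = (2*h² + h)/h = (h + 2*h²)/h)
-288*(K(-12, -29) + (5*5)²) + B(-1185) = -288*(32 + (5*5)²) + (1 + 2*(-1185)) = -288*(32 + 25²) + (1 - 2370) = -288*(32 + 625) - 2369 = -288*657 - 2369 = -189216 - 2369 = -191585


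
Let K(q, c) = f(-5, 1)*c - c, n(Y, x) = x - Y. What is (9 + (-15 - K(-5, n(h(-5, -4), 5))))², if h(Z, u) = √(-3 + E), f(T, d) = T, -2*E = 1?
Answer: 450 - 144*I*√14 ≈ 450.0 - 538.8*I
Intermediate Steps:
E = -½ (E = -½*1 = -½ ≈ -0.50000)
h(Z, u) = I*√14/2 (h(Z, u) = √(-3 - ½) = √(-7/2) = I*√14/2)
K(q, c) = -6*c (K(q, c) = -5*c - c = -6*c)
(9 + (-15 - K(-5, n(h(-5, -4), 5))))² = (9 + (-15 - (-6)*(5 - I*√14/2)))² = (9 + (-15 - (-30 + 3*I*√14)))² = (9 + (-15 + (30 - 3*I*√14)))² = (9 + (15 - 3*I*√14))² = (24 - 3*I*√14)²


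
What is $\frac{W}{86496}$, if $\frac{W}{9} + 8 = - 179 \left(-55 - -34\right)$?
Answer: $\frac{11253}{28832} \approx 0.3903$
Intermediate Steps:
$W = 33759$ ($W = -72 + 9 \left(- 179 \left(-55 - -34\right)\right) = -72 + 9 \left(- 179 \left(-55 + 34\right)\right) = -72 + 9 \left(\left(-179\right) \left(-21\right)\right) = -72 + 9 \cdot 3759 = -72 + 33831 = 33759$)
$\frac{W}{86496} = \frac{33759}{86496} = 33759 \cdot \frac{1}{86496} = \frac{11253}{28832}$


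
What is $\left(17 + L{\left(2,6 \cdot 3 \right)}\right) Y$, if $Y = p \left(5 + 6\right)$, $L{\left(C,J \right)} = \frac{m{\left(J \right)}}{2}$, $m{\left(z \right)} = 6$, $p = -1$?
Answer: $-220$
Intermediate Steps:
$L{\left(C,J \right)} = 3$ ($L{\left(C,J \right)} = \frac{6}{2} = 6 \cdot \frac{1}{2} = 3$)
$Y = -11$ ($Y = - (5 + 6) = \left(-1\right) 11 = -11$)
$\left(17 + L{\left(2,6 \cdot 3 \right)}\right) Y = \left(17 + 3\right) \left(-11\right) = 20 \left(-11\right) = -220$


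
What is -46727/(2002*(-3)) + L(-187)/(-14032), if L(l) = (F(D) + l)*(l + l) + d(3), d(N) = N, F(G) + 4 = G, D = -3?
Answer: 109941955/42138096 ≈ 2.6091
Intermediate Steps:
F(G) = -4 + G
L(l) = 3 + 2*l*(-7 + l) (L(l) = ((-4 - 3) + l)*(l + l) + 3 = (-7 + l)*(2*l) + 3 = 2*l*(-7 + l) + 3 = 3 + 2*l*(-7 + l))
-46727/(2002*(-3)) + L(-187)/(-14032) = -46727/(2002*(-3)) + (3 - 14*(-187) + 2*(-187)²)/(-14032) = -46727/(-6006) + (3 + 2618 + 2*34969)*(-1/14032) = -46727*(-1/6006) + (3 + 2618 + 69938)*(-1/14032) = 46727/6006 + 72559*(-1/14032) = 46727/6006 - 72559/14032 = 109941955/42138096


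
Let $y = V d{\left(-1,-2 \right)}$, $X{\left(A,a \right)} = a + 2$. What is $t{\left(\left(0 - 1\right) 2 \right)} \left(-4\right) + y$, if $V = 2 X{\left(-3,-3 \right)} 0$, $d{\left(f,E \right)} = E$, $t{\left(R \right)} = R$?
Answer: $8$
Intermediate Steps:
$X{\left(A,a \right)} = 2 + a$
$V = 0$ ($V = 2 \left(2 - 3\right) 0 = 2 \left(-1\right) 0 = \left(-2\right) 0 = 0$)
$y = 0$ ($y = 0 \left(-2\right) = 0$)
$t{\left(\left(0 - 1\right) 2 \right)} \left(-4\right) + y = \left(0 - 1\right) 2 \left(-4\right) + 0 = \left(-1\right) 2 \left(-4\right) + 0 = \left(-2\right) \left(-4\right) + 0 = 8 + 0 = 8$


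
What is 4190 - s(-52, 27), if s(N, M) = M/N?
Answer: 217907/52 ≈ 4190.5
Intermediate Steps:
4190 - s(-52, 27) = 4190 - 27/(-52) = 4190 - 27*(-1)/52 = 4190 - 1*(-27/52) = 4190 + 27/52 = 217907/52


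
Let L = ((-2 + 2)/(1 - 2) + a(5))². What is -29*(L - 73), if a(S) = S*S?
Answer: -16008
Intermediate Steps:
a(S) = S²
L = 625 (L = ((-2 + 2)/(1 - 2) + 5²)² = (0/(-1) + 25)² = (0*(-1) + 25)² = (0 + 25)² = 25² = 625)
-29*(L - 73) = -29*(625 - 73) = -29*552 = -16008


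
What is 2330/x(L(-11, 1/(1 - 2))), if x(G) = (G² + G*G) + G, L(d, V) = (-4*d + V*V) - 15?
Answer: 233/183 ≈ 1.2732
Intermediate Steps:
L(d, V) = -15 + V² - 4*d (L(d, V) = (-4*d + V²) - 15 = (V² - 4*d) - 15 = -15 + V² - 4*d)
x(G) = G + 2*G² (x(G) = (G² + G²) + G = 2*G² + G = G + 2*G²)
2330/x(L(-11, 1/(1 - 2))) = 2330/(((-15 + (1/(1 - 2))² - 4*(-11))*(1 + 2*(-15 + (1/(1 - 2))² - 4*(-11))))) = 2330/(((-15 + (1/(-1))² + 44)*(1 + 2*(-15 + (1/(-1))² + 44)))) = 2330/(((-15 + (-1)² + 44)*(1 + 2*(-15 + (-1)² + 44)))) = 2330/(((-15 + 1 + 44)*(1 + 2*(-15 + 1 + 44)))) = 2330/((30*(1 + 2*30))) = 2330/((30*(1 + 60))) = 2330/((30*61)) = 2330/1830 = 2330*(1/1830) = 233/183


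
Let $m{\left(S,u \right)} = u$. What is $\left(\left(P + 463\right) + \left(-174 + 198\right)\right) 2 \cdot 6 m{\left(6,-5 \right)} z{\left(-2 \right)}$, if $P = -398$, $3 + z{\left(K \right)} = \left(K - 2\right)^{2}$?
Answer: $-69420$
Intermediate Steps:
$z{\left(K \right)} = -3 + \left(-2 + K\right)^{2}$ ($z{\left(K \right)} = -3 + \left(K - 2\right)^{2} = -3 + \left(-2 + K\right)^{2}$)
$\left(\left(P + 463\right) + \left(-174 + 198\right)\right) 2 \cdot 6 m{\left(6,-5 \right)} z{\left(-2 \right)} = \left(\left(-398 + 463\right) + \left(-174 + 198\right)\right) 2 \cdot 6 \left(-5\right) \left(-3 + \left(-2 - 2\right)^{2}\right) = \left(65 + 24\right) 12 \left(-5\right) \left(-3 + \left(-4\right)^{2}\right) = 89 \left(- 60 \left(-3 + 16\right)\right) = 89 \left(\left(-60\right) 13\right) = 89 \left(-780\right) = -69420$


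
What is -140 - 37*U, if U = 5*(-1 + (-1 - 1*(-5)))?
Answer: -695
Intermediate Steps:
U = 15 (U = 5*(-1 + (-1 + 5)) = 5*(-1 + 4) = 5*3 = 15)
-140 - 37*U = -140 - 37*15 = -140 - 555 = -695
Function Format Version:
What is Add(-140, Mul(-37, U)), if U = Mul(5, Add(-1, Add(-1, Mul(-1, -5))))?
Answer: -695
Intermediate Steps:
U = 15 (U = Mul(5, Add(-1, Add(-1, 5))) = Mul(5, Add(-1, 4)) = Mul(5, 3) = 15)
Add(-140, Mul(-37, U)) = Add(-140, Mul(-37, 15)) = Add(-140, -555) = -695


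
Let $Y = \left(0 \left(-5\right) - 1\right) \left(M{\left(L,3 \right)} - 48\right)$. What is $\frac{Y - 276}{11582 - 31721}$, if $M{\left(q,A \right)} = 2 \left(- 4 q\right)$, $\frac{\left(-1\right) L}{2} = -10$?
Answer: $\frac{68}{20139} \approx 0.0033765$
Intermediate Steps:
$L = 20$ ($L = \left(-2\right) \left(-10\right) = 20$)
$M{\left(q,A \right)} = - 8 q$
$Y = 208$ ($Y = \left(0 \left(-5\right) - 1\right) \left(\left(-8\right) 20 - 48\right) = \left(0 - 1\right) \left(-160 - 48\right) = \left(-1\right) \left(-208\right) = 208$)
$\frac{Y - 276}{11582 - 31721} = \frac{208 - 276}{11582 - 31721} = - \frac{68}{-20139} = \left(-68\right) \left(- \frac{1}{20139}\right) = \frac{68}{20139}$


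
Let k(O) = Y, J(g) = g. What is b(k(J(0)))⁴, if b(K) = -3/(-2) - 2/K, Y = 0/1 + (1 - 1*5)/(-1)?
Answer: 1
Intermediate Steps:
Y = 4 (Y = 0*1 + (1 - 5)*(-1) = 0 - 4*(-1) = 0 + 4 = 4)
k(O) = 4
b(K) = 3/2 - 2/K (b(K) = -3*(-½) - 2/K = 3/2 - 2/K)
b(k(J(0)))⁴ = (3/2 - 2/4)⁴ = (3/2 - 2*¼)⁴ = (3/2 - ½)⁴ = 1⁴ = 1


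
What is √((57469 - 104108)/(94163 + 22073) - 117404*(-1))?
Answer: √396554361402595/58118 ≈ 342.64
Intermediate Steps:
√((57469 - 104108)/(94163 + 22073) - 117404*(-1)) = √(-46639/116236 + 117404) = √(13646524705/116236) = √396554361402595/58118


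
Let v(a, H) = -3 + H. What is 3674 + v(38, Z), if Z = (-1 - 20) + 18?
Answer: 3668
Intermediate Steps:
Z = -3 (Z = -21 + 18 = -3)
3674 + v(38, Z) = 3674 + (-3 - 3) = 3674 - 6 = 3668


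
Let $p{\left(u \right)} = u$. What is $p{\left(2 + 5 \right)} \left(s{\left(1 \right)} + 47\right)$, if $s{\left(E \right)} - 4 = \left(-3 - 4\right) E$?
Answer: $308$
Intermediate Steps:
$s{\left(E \right)} = 4 - 7 E$ ($s{\left(E \right)} = 4 + \left(-3 - 4\right) E = 4 - 7 E$)
$p{\left(2 + 5 \right)} \left(s{\left(1 \right)} + 47\right) = \left(2 + 5\right) \left(\left(4 - 7\right) + 47\right) = 7 \left(\left(4 - 7\right) + 47\right) = 7 \left(-3 + 47\right) = 7 \cdot 44 = 308$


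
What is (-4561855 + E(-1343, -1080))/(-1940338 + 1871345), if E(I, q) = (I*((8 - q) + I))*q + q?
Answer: 374425135/68993 ≈ 5427.0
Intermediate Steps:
E(I, q) = q + I*q*(8 + I - q) (E(I, q) = (I*(8 + I - q))*q + q = I*q*(8 + I - q) + q = q + I*q*(8 + I - q))
(-4561855 + E(-1343, -1080))/(-1940338 + 1871345) = (-4561855 - 1080*(1 + (-1343)**2 + 8*(-1343) - 1*(-1343)*(-1080)))/(-1940338 + 1871345) = (-4561855 - 1080*(1 + 1803649 - 10744 - 1450440))/(-68993) = (-4561855 - 1080*342466)*(-1/68993) = (-4561855 - 369863280)*(-1/68993) = -374425135*(-1/68993) = 374425135/68993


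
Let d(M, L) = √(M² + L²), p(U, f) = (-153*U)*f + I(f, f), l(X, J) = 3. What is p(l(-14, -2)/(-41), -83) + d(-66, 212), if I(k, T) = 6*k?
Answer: -58515/41 + 10*√493 ≈ -1205.2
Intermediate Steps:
p(U, f) = 6*f - 153*U*f (p(U, f) = (-153*U)*f + 6*f = -153*U*f + 6*f = 6*f - 153*U*f)
d(M, L) = √(L² + M²)
p(l(-14, -2)/(-41), -83) + d(-66, 212) = 3*(-83)*(2 - 153/(-41)) + √(212² + (-66)²) = 3*(-83)*(2 - 153*(-1)/41) + √(44944 + 4356) = 3*(-83)*(2 - 51*(-3/41)) + √49300 = 3*(-83)*(2 + 153/41) + 10*√493 = 3*(-83)*(235/41) + 10*√493 = -58515/41 + 10*√493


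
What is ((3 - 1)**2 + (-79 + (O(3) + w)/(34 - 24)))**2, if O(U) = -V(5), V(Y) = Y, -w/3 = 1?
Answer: 143641/25 ≈ 5745.6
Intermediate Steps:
w = -3 (w = -3*1 = -3)
O(U) = -5 (O(U) = -1*5 = -5)
((3 - 1)**2 + (-79 + (O(3) + w)/(34 - 24)))**2 = ((3 - 1)**2 + (-79 + (-5 - 3)/(34 - 24)))**2 = (2**2 + (-79 - 8/10))**2 = (4 + (-79 - 8*1/10))**2 = (4 + (-79 - 4/5))**2 = (4 - 399/5)**2 = (-379/5)**2 = 143641/25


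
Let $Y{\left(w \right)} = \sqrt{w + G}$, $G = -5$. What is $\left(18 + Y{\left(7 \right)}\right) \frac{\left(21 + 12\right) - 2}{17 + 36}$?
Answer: $\frac{558}{53} + \frac{31 \sqrt{2}}{53} \approx 11.355$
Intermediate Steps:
$Y{\left(w \right)} = \sqrt{-5 + w}$ ($Y{\left(w \right)} = \sqrt{w - 5} = \sqrt{-5 + w}$)
$\left(18 + Y{\left(7 \right)}\right) \frac{\left(21 + 12\right) - 2}{17 + 36} = \left(18 + \sqrt{-5 + 7}\right) \frac{\left(21 + 12\right) - 2}{17 + 36} = \left(18 + \sqrt{2}\right) \frac{33 - 2}{53} = \left(18 + \sqrt{2}\right) 31 \cdot \frac{1}{53} = \left(18 + \sqrt{2}\right) \frac{31}{53} = \frac{558}{53} + \frac{31 \sqrt{2}}{53}$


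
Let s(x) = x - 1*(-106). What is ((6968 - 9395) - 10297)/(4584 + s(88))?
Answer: -6362/2389 ≈ -2.6630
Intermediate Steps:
s(x) = 106 + x (s(x) = x + 106 = 106 + x)
((6968 - 9395) - 10297)/(4584 + s(88)) = ((6968 - 9395) - 10297)/(4584 + (106 + 88)) = (-2427 - 10297)/(4584 + 194) = -12724/4778 = -12724*1/4778 = -6362/2389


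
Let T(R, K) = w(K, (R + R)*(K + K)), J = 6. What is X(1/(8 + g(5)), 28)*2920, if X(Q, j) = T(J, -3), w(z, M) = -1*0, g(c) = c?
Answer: 0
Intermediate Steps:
w(z, M) = 0
T(R, K) = 0
X(Q, j) = 0
X(1/(8 + g(5)), 28)*2920 = 0*2920 = 0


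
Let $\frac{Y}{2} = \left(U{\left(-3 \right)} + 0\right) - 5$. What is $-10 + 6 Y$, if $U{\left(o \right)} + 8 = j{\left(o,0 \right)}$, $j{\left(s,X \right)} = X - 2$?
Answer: $-190$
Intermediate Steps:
$j{\left(s,X \right)} = -2 + X$
$U{\left(o \right)} = -10$ ($U{\left(o \right)} = -8 + \left(-2 + 0\right) = -8 - 2 = -10$)
$Y = -30$ ($Y = 2 \left(\left(-10 + 0\right) - 5\right) = 2 \left(-10 - 5\right) = 2 \left(-15\right) = -30$)
$-10 + 6 Y = -10 + 6 \left(-30\right) = -10 - 180 = -190$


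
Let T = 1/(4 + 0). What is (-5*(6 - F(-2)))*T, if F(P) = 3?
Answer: -15/4 ≈ -3.7500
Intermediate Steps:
T = ¼ (T = 1/4 = ¼ ≈ 0.25000)
(-5*(6 - F(-2)))*T = -5*(6 - 1*3)*(¼) = -5*(6 - 3)*(¼) = -5*3*(¼) = -15*¼ = -15/4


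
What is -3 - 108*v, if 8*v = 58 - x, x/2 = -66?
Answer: -2568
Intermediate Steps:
x = -132 (x = 2*(-66) = -132)
v = 95/4 (v = (58 - 1*(-132))/8 = (58 + 132)/8 = (⅛)*190 = 95/4 ≈ 23.750)
-3 - 108*v = -3 - 108*95/4 = -3 - 2565 = -2568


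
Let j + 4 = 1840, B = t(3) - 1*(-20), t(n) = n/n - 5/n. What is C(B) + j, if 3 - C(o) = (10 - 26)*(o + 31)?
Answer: 7933/3 ≈ 2644.3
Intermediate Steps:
t(n) = 1 - 5/n
B = 58/3 (B = (-5 + 3)/3 - 1*(-20) = (⅓)*(-2) + 20 = -⅔ + 20 = 58/3 ≈ 19.333)
C(o) = 499 + 16*o (C(o) = 3 - (10 - 26)*(o + 31) = 3 - (-16)*(31 + o) = 3 - (-496 - 16*o) = 3 + (496 + 16*o) = 499 + 16*o)
j = 1836 (j = -4 + 1840 = 1836)
C(B) + j = (499 + 16*(58/3)) + 1836 = (499 + 928/3) + 1836 = 2425/3 + 1836 = 7933/3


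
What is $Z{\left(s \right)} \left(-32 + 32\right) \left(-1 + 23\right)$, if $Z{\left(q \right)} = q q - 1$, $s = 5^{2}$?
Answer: $0$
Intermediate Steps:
$s = 25$
$Z{\left(q \right)} = -1 + q^{2}$ ($Z{\left(q \right)} = q^{2} - 1 = -1 + q^{2}$)
$Z{\left(s \right)} \left(-32 + 32\right) \left(-1 + 23\right) = \left(-1 + 25^{2}\right) \left(-32 + 32\right) \left(-1 + 23\right) = \left(-1 + 625\right) 0 \cdot 22 = 624 \cdot 0 = 0$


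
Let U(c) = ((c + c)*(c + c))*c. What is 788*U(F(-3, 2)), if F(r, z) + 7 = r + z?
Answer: -1613824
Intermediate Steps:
F(r, z) = -7 + r + z (F(r, z) = -7 + (r + z) = -7 + r + z)
U(c) = 4*c³ (U(c) = ((2*c)*(2*c))*c = (4*c²)*c = 4*c³)
788*U(F(-3, 2)) = 788*(4*(-7 - 3 + 2)³) = 788*(4*(-8)³) = 788*(4*(-512)) = 788*(-2048) = -1613824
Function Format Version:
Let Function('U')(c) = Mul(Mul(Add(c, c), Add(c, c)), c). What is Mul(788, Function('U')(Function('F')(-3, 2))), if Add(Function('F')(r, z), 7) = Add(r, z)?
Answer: -1613824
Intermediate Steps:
Function('F')(r, z) = Add(-7, r, z) (Function('F')(r, z) = Add(-7, Add(r, z)) = Add(-7, r, z))
Function('U')(c) = Mul(4, Pow(c, 3)) (Function('U')(c) = Mul(Mul(Mul(2, c), Mul(2, c)), c) = Mul(Mul(4, Pow(c, 2)), c) = Mul(4, Pow(c, 3)))
Mul(788, Function('U')(Function('F')(-3, 2))) = Mul(788, Mul(4, Pow(Add(-7, -3, 2), 3))) = Mul(788, Mul(4, Pow(-8, 3))) = Mul(788, Mul(4, -512)) = Mul(788, -2048) = -1613824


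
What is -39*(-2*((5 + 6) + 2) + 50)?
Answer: -936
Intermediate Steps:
-39*(-2*((5 + 6) + 2) + 50) = -39*(-2*(11 + 2) + 50) = -39*(-2*13 + 50) = -39*(-26 + 50) = -39*24 = -936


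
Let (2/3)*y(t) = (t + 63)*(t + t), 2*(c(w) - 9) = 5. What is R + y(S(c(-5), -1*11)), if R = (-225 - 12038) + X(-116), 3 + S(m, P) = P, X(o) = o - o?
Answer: -14321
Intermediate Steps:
X(o) = 0
c(w) = 23/2 (c(w) = 9 + (½)*5 = 9 + 5/2 = 23/2)
S(m, P) = -3 + P
R = -12263 (R = (-225 - 12038) + 0 = -12263 + 0 = -12263)
y(t) = 3*t*(63 + t) (y(t) = 3*((t + 63)*(t + t))/2 = 3*((63 + t)*(2*t))/2 = 3*(2*t*(63 + t))/2 = 3*t*(63 + t))
R + y(S(c(-5), -1*11)) = -12263 + 3*(-3 - 1*11)*(63 + (-3 - 1*11)) = -12263 + 3*(-3 - 11)*(63 + (-3 - 11)) = -12263 + 3*(-14)*(63 - 14) = -12263 + 3*(-14)*49 = -12263 - 2058 = -14321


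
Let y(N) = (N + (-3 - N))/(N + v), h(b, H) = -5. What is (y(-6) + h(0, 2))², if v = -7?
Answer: 3844/169 ≈ 22.746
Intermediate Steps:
y(N) = -3/(-7 + N) (y(N) = (N + (-3 - N))/(N - 7) = -3/(-7 + N))
(y(-6) + h(0, 2))² = (-3/(-7 - 6) - 5)² = (-3/(-13) - 5)² = (-3*(-1/13) - 5)² = (3/13 - 5)² = (-62/13)² = 3844/169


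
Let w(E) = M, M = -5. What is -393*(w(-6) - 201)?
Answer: 80958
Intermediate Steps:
w(E) = -5
-393*(w(-6) - 201) = -393*(-5 - 201) = -393*(-206) = 80958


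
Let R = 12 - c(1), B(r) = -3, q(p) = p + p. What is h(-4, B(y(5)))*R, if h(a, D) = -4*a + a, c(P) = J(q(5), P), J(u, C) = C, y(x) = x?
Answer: 132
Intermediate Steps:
q(p) = 2*p
c(P) = P
R = 11 (R = 12 - 1*1 = 12 - 1 = 11)
h(a, D) = -3*a
h(-4, B(y(5)))*R = -3*(-4)*11 = 12*11 = 132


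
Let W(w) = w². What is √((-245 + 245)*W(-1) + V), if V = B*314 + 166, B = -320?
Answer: 3*I*√11146 ≈ 316.72*I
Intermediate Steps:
V = -100314 (V = -320*314 + 166 = -100480 + 166 = -100314)
√((-245 + 245)*W(-1) + V) = √((-245 + 245)*(-1)² - 100314) = √(0*1 - 100314) = √(0 - 100314) = √(-100314) = 3*I*√11146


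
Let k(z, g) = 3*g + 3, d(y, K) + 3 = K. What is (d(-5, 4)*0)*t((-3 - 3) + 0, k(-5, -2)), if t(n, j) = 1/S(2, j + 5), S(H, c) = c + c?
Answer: 0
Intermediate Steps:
d(y, K) = -3 + K
S(H, c) = 2*c
k(z, g) = 3 + 3*g
t(n, j) = 1/(10 + 2*j) (t(n, j) = 1/(2*(j + 5)) = 1/(2*(5 + j)) = 1/(10 + 2*j))
(d(-5, 4)*0)*t((-3 - 3) + 0, k(-5, -2)) = ((-3 + 4)*0)*(1/(2*(5 + (3 + 3*(-2))))) = (1*0)*(1/(2*(5 + (3 - 6)))) = 0*(1/(2*(5 - 3))) = 0*((1/2)/2) = 0*((1/2)*(1/2)) = 0*(1/4) = 0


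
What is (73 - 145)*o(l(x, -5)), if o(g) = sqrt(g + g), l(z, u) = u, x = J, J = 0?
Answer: -72*I*sqrt(10) ≈ -227.68*I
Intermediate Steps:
x = 0
o(g) = sqrt(2)*sqrt(g) (o(g) = sqrt(2*g) = sqrt(2)*sqrt(g))
(73 - 145)*o(l(x, -5)) = (73 - 145)*(sqrt(2)*sqrt(-5)) = -72*sqrt(2)*I*sqrt(5) = -72*I*sqrt(10)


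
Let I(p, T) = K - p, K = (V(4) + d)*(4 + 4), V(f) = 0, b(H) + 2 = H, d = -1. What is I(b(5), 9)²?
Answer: 121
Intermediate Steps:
b(H) = -2 + H
K = -8 (K = (0 - 1)*(4 + 4) = -1*8 = -8)
I(p, T) = -8 - p
I(b(5), 9)² = (-8 - (-2 + 5))² = (-8 - 1*3)² = (-8 - 3)² = (-11)² = 121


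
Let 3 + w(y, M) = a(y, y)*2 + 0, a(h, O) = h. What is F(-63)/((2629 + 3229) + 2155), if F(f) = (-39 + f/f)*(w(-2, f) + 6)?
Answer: 38/8013 ≈ 0.0047423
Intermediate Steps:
w(y, M) = -3 + 2*y (w(y, M) = -3 + (y*2 + 0) = -3 + (2*y + 0) = -3 + 2*y)
F(f) = 38 (F(f) = (-39 + f/f)*((-3 + 2*(-2)) + 6) = (-39 + 1)*((-3 - 4) + 6) = -38*(-7 + 6) = -38*(-1) = 38)
F(-63)/((2629 + 3229) + 2155) = 38/((2629 + 3229) + 2155) = 38/(5858 + 2155) = 38/8013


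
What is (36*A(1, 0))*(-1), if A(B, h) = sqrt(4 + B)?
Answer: -36*sqrt(5) ≈ -80.498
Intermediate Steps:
(36*A(1, 0))*(-1) = (36*sqrt(4 + 1))*(-1) = (36*sqrt(5))*(-1) = -36*sqrt(5)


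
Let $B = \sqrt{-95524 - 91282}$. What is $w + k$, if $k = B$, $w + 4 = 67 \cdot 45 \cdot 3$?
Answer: $9041 + i \sqrt{186806} \approx 9041.0 + 432.21 i$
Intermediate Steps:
$B = i \sqrt{186806}$ ($B = \sqrt{-186806} = i \sqrt{186806} \approx 432.21 i$)
$w = 9041$ ($w = -4 + 67 \cdot 45 \cdot 3 = -4 + 3015 \cdot 3 = -4 + 9045 = 9041$)
$k = i \sqrt{186806} \approx 432.21 i$
$w + k = 9041 + i \sqrt{186806}$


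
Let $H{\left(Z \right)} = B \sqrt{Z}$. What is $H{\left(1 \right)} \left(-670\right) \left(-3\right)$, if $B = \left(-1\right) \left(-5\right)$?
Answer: $10050$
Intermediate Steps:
$B = 5$
$H{\left(Z \right)} = 5 \sqrt{Z}$
$H{\left(1 \right)} \left(-670\right) \left(-3\right) = 5 \sqrt{1} \left(-670\right) \left(-3\right) = 5 \cdot 1 \left(-670\right) \left(-3\right) = 5 \left(-670\right) \left(-3\right) = \left(-3350\right) \left(-3\right) = 10050$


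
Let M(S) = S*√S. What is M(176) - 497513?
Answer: -497513 + 704*√11 ≈ -4.9518e+5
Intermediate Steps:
M(S) = S^(3/2)
M(176) - 497513 = 176^(3/2) - 497513 = 704*√11 - 497513 = -497513 + 704*√11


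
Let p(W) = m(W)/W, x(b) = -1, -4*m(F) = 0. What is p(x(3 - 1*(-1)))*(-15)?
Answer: 0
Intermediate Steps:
m(F) = 0 (m(F) = -¼*0 = 0)
p(W) = 0 (p(W) = 0/W = 0)
p(x(3 - 1*(-1)))*(-15) = 0*(-15) = 0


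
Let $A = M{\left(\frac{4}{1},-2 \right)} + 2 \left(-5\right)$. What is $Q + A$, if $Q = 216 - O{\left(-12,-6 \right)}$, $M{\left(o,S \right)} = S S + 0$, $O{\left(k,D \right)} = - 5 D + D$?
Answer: $186$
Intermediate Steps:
$O{\left(k,D \right)} = - 4 D$
$M{\left(o,S \right)} = S^{2}$ ($M{\left(o,S \right)} = S^{2} + 0 = S^{2}$)
$A = -6$ ($A = \left(-2\right)^{2} + 2 \left(-5\right) = 4 - 10 = -6$)
$Q = 192$ ($Q = 216 - \left(-4\right) \left(-6\right) = 216 - 24 = 192$)
$Q + A = 192 - 6 = 186$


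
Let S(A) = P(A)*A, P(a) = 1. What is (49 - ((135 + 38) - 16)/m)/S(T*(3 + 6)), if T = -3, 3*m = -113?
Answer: -6008/3051 ≈ -1.9692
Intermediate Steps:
m = -113/3 (m = (⅓)*(-113) = -113/3 ≈ -37.667)
S(A) = A (S(A) = 1*A = A)
(49 - ((135 + 38) - 16)/m)/S(T*(3 + 6)) = (49 - ((135 + 38) - 16)/(-113/3))/((-3*(3 + 6))) = (49 - (173 - 16)*(-3)/113)/((-3*9)) = (49 - 157*(-3)/113)/(-27) = (49 - 1*(-471/113))*(-1/27) = (49 + 471/113)*(-1/27) = (6008/113)*(-1/27) = -6008/3051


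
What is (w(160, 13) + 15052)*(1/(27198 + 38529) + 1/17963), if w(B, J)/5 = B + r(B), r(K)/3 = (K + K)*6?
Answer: 1245641960/393551367 ≈ 3.1651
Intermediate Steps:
r(K) = 36*K (r(K) = 3*((K + K)*6) = 3*((2*K)*6) = 3*(12*K) = 36*K)
w(B, J) = 185*B (w(B, J) = 5*(B + 36*B) = 5*(37*B) = 185*B)
(w(160, 13) + 15052)*(1/(27198 + 38529) + 1/17963) = (185*160 + 15052)*(1/(27198 + 38529) + 1/17963) = (29600 + 15052)*(1/65727 + 1/17963) = 44652*(1/65727 + 1/17963) = 44652*(83690/1180654101) = 1245641960/393551367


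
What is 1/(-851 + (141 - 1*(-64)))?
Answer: -1/646 ≈ -0.0015480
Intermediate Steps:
1/(-851 + (141 - 1*(-64))) = 1/(-851 + (141 + 64)) = 1/(-851 + 205) = 1/(-646) = -1/646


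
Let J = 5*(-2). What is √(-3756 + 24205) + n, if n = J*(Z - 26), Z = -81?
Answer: 1213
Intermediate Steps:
J = -10
n = 1070 (n = -10*(-81 - 26) = -10*(-107) = 1070)
√(-3756 + 24205) + n = √(-3756 + 24205) + 1070 = √20449 + 1070 = 143 + 1070 = 1213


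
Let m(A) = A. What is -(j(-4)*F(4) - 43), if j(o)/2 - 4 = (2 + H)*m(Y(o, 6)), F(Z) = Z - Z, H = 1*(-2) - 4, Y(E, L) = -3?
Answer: 43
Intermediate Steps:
H = -6 (H = -2 - 4 = -6)
F(Z) = 0
j(o) = 32 (j(o) = 8 + 2*((2 - 6)*(-3)) = 8 + 2*(-4*(-3)) = 8 + 2*12 = 8 + 24 = 32)
-(j(-4)*F(4) - 43) = -(32*0 - 43) = -(0 - 43) = -1*(-43) = 43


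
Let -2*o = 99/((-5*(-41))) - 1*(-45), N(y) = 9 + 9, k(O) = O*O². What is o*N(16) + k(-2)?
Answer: -85556/205 ≈ -417.35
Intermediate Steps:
k(O) = O³
N(y) = 18
o = -4662/205 (o = -(99/((-5*(-41))) - 1*(-45))/2 = -(99/205 + 45)/2 = -½*9324/205 = -4662/205 ≈ -22.741)
o*N(16) + k(-2) = -4662/205*18 + (-2)³ = -83916/205 - 8 = -85556/205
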